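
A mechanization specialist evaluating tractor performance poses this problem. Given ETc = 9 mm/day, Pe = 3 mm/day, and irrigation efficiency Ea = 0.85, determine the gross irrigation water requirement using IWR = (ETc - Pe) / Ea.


IWR = (ETc - Pe) / Ea
    = (9 - 3) / 0.85
    = 6 / 0.85
    = 7.06 mm/day


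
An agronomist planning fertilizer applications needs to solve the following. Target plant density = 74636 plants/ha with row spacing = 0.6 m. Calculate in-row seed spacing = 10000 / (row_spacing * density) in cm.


spacing = 10000 / (row_sp * density)
        = 10000 / (0.6 * 74636)
        = 10000 / 44781.60
        = 0.22331 m = 22.33 cm


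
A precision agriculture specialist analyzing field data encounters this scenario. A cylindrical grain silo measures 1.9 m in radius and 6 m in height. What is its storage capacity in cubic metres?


V = pi * r^2 * h
  = pi * 1.9^2 * 6
  = pi * 3.61 * 6
  = 68.05 m^3


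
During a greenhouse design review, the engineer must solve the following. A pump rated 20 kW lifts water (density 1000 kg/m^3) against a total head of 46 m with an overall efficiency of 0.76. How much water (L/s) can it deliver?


Q = (P * 1000 * eta) / (rho * g * H)
  = (20 * 1000 * 0.76) / (1000 * 9.81 * 46)
  = 15200 / 451260
  = 0.03368 m^3/s = 33.68 L/s


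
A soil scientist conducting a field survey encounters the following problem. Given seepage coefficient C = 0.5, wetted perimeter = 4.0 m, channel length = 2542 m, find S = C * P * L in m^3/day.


S = C * P * L
  = 0.5 * 4.0 * 2542
  = 5084 m^3/day


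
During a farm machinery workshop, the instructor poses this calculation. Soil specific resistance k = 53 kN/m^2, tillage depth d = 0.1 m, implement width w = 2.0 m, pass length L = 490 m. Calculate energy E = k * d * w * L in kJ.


E = k * d * w * L
  = 53 * 0.1 * 2.0 * 490
  = 5194 kJ


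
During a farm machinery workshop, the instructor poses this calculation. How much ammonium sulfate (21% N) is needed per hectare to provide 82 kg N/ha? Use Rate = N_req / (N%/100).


Rate = N_required / (N_content / 100)
     = 82 / (21 / 100)
     = 82 / 0.21
     = 390.48 kg/ha


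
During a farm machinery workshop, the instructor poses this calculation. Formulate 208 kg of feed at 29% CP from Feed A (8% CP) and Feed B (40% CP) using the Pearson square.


parts_A = CP_b - target = 40 - 29 = 11
parts_B = target - CP_a = 29 - 8 = 21
total_parts = 11 + 21 = 32
Feed A = 208 * 11 / 32 = 71.50 kg
Feed B = 208 * 21 / 32 = 136.50 kg

71.50 kg


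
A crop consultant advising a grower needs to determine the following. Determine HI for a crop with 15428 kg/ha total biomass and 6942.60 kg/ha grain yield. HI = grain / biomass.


HI = grain_yield / biomass
   = 6942.60 / 15428
   = 0.45


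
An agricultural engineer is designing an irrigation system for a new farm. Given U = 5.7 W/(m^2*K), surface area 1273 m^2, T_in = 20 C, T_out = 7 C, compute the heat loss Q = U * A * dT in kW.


dT = 20 - (7) = 13 K
Q = U * A * dT
  = 5.7 * 1273 * 13
  = 94329.30 W = 94.33 kW


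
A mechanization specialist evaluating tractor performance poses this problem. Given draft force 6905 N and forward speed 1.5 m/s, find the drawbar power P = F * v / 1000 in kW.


P = F * v / 1000
  = 6905 * 1.5 / 1000
  = 10357.50 / 1000
  = 10.36 kW


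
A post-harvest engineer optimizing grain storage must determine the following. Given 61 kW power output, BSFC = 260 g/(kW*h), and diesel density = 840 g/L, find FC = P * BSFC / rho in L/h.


FC = P * BSFC / rho_fuel
   = 61 * 260 / 840
   = 15860 / 840
   = 18.88 L/h


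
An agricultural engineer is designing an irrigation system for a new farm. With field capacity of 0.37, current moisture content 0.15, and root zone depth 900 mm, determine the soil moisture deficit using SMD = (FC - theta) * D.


SMD = (FC - theta) * D
    = (0.37 - 0.15) * 900
    = 0.220 * 900
    = 198 mm


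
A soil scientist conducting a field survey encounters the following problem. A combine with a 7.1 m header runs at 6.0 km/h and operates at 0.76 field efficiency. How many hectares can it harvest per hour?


C = w * v * eta_f / 10
  = 7.1 * 6.0 * 0.76 / 10
  = 32.38 / 10
  = 3.24 ha/h


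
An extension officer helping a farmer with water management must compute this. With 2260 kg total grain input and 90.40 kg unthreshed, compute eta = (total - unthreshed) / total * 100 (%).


eta = (total - unthreshed) / total * 100
    = (2260 - 90.40) / 2260 * 100
    = 2169.60 / 2260 * 100
    = 96%


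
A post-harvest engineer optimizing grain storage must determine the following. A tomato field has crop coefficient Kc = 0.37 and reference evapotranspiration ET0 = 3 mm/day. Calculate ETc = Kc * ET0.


ETc = Kc * ET0
    = 0.37 * 3
    = 1.11 mm/day


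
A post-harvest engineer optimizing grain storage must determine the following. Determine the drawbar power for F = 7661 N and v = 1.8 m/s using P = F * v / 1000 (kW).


P = F * v / 1000
  = 7661 * 1.8 / 1000
  = 13789.80 / 1000
  = 13.79 kW


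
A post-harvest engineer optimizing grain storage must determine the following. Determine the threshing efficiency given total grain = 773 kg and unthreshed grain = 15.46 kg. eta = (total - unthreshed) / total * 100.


eta = (total - unthreshed) / total * 100
    = (773 - 15.46) / 773 * 100
    = 757.54 / 773 * 100
    = 98%


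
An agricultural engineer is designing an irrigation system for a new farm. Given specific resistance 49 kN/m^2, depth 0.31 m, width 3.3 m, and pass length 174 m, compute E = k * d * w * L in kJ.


E = k * d * w * L
  = 49 * 0.31 * 3.3 * 174
  = 8722.10 kJ


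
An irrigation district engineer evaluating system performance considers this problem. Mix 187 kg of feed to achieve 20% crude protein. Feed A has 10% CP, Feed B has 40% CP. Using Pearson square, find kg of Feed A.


parts_A = CP_b - target = 40 - 20 = 20
parts_B = target - CP_a = 20 - 10 = 10
total_parts = 20 + 10 = 30
Feed A = 187 * 20 / 30 = 124.67 kg
Feed B = 187 * 10 / 30 = 62.33 kg

124.67 kg


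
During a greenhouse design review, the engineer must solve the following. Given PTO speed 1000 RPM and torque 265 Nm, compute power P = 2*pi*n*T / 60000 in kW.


P = 2*pi*n*T / 60000
  = 2*pi * 1000 * 265 / 60000
  = 1665044.11 / 60000
  = 27.75 kW


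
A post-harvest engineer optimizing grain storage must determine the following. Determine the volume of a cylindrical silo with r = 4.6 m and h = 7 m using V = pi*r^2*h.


V = pi * r^2 * h
  = pi * 4.6^2 * 7
  = pi * 21.16 * 7
  = 465.33 m^3


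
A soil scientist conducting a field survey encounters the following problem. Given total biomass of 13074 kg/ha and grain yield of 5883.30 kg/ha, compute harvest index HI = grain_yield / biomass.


HI = grain_yield / biomass
   = 5883.30 / 13074
   = 0.45


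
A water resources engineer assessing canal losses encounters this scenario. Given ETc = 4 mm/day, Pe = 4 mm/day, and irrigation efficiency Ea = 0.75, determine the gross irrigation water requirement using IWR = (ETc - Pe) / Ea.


IWR = (ETc - Pe) / Ea
    = (4 - 4) / 0.75
    = 0 / 0.75
    = 0 mm/day


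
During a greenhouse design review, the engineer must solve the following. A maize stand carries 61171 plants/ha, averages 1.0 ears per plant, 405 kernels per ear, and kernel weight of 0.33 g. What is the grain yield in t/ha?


Y = density * ears * kernels * kw
  = 61171 * 1.0 * 405 * 0.33 g/ha
  = 8175504.15 g/ha
  = 8175.50 kg/ha = 8.18 t/ha


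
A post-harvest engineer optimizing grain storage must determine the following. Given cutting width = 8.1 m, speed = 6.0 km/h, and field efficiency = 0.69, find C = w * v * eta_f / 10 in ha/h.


C = w * v * eta_f / 10
  = 8.1 * 6.0 * 0.69 / 10
  = 33.53 / 10
  = 3.35 ha/h


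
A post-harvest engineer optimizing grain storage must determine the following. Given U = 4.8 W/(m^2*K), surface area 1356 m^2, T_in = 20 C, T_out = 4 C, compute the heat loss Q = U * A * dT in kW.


dT = 20 - (4) = 16 K
Q = U * A * dT
  = 4.8 * 1356 * 16
  = 104140.80 W = 104.14 kW


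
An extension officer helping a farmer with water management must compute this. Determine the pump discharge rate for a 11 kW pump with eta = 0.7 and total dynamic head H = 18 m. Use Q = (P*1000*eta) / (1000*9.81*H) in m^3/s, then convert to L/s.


Q = (P * 1000 * eta) / (rho * g * H)
  = (11 * 1000 * 0.7) / (1000 * 9.81 * 18)
  = 7700 / 176580
  = 0.04361 m^3/s = 43.61 L/s


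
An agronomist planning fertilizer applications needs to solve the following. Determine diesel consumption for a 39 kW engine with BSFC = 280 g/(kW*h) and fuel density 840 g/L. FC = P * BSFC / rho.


FC = P * BSFC / rho_fuel
   = 39 * 280 / 840
   = 10920 / 840
   = 13 L/h


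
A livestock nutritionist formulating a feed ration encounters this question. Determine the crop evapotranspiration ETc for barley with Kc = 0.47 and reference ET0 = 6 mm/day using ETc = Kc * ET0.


ETc = Kc * ET0
    = 0.47 * 6
    = 2.82 mm/day


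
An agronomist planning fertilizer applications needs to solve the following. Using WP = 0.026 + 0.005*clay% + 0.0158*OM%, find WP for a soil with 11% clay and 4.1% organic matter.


WP = 0.026 + 0.005*11 + 0.0158*4.1
   = 0.026 + 0.0550 + 0.0648
   = 0.1458


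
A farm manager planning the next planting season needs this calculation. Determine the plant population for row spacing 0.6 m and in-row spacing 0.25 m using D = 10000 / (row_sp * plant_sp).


D = 10000 / (row_sp * plant_sp)
  = 10000 / (0.6 * 0.25)
  = 10000 / 0.1500
  = 66666.67 plants/ha


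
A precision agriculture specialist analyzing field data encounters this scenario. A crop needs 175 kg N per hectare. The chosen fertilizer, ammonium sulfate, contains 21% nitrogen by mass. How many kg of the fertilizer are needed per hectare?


Rate = N_required / (N_content / 100)
     = 175 / (21 / 100)
     = 175 / 0.21
     = 833.33 kg/ha


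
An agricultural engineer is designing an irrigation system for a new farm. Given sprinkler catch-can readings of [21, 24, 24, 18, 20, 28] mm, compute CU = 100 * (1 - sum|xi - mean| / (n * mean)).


xbar = 135 / 6 = 22.500
sum|xi - xbar| = 17
CU = 100 * (1 - 17 / (6 * 22.500))
   = 100 * (1 - 0.1259)
   = 87.41%


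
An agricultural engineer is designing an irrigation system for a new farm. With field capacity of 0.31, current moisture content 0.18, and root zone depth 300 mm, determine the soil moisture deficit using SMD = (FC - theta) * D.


SMD = (FC - theta) * D
    = (0.31 - 0.18) * 300
    = 0.130 * 300
    = 39 mm


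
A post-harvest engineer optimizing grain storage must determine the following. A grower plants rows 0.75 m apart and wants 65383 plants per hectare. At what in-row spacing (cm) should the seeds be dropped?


spacing = 10000 / (row_sp * density)
        = 10000 / (0.75 * 65383)
        = 10000 / 49037.25
        = 0.20393 m = 20.39 cm


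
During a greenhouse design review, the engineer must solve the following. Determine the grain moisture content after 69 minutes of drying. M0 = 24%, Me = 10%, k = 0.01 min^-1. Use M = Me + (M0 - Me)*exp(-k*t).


M = Me + (M0 - Me) * e^(-k*t)
  = 10 + (24 - 10) * e^(-0.01*69)
  = 10 + 14 * e^(-0.690)
  = 10 + 14 * 0.50158
  = 10 + 7.0221
  = 17.02%


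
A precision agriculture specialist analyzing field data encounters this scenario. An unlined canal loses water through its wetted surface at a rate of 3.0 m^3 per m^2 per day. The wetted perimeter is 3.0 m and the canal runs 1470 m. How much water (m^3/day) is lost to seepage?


S = C * P * L
  = 3.0 * 3.0 * 1470
  = 13230 m^3/day


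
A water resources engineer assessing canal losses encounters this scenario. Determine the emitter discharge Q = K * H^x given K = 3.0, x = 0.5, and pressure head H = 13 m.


Q = K * H^x
  = 3.0 * 13^0.5
  = 3.0 * 3.6056
  = 10.82 L/h


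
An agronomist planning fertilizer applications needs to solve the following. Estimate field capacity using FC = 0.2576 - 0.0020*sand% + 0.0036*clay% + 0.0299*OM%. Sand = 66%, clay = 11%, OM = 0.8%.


FC = 0.2576 - 0.0020*66 + 0.0036*11 + 0.0299*0.8
   = 0.2576 - 0.1320 + 0.0396 + 0.0239
   = 0.1891


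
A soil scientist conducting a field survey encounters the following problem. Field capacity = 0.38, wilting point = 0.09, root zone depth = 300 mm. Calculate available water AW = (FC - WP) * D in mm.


AW = (FC - WP) * D
   = (0.38 - 0.09) * 300
   = 0.29 * 300
   = 87 mm


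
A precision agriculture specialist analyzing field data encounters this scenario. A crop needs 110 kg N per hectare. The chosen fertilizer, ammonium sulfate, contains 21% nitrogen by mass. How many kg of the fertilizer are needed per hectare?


Rate = N_required / (N_content / 100)
     = 110 / (21 / 100)
     = 110 / 0.21
     = 523.81 kg/ha


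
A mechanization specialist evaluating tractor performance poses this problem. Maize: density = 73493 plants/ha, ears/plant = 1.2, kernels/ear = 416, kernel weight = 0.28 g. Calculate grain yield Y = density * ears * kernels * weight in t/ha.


Y = density * ears * kernels * kw
  = 73493 * 1.2 * 416 * 0.28 g/ha
  = 10272557.57 g/ha
  = 10272.56 kg/ha = 10.27 t/ha


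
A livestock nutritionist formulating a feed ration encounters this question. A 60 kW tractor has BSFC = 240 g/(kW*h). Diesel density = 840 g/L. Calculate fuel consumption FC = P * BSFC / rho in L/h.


FC = P * BSFC / rho_fuel
   = 60 * 240 / 840
   = 14400 / 840
   = 17.14 L/h


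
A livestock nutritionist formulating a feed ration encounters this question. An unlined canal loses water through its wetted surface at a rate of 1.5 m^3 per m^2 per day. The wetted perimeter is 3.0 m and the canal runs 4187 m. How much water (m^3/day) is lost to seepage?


S = C * P * L
  = 1.5 * 3.0 * 4187
  = 18841.50 m^3/day


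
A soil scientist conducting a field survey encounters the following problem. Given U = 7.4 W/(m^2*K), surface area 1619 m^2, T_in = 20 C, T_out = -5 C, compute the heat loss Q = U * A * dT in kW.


dT = 20 - (-5) = 25 K
Q = U * A * dT
  = 7.4 * 1619 * 25
  = 299515 W = 299.52 kW


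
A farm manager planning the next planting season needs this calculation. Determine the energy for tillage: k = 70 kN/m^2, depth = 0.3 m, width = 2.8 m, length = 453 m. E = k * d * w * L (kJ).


E = k * d * w * L
  = 70 * 0.3 * 2.8 * 453
  = 26636.40 kJ


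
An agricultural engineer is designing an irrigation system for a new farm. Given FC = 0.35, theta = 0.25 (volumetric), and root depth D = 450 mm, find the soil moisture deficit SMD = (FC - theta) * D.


SMD = (FC - theta) * D
    = (0.35 - 0.25) * 450
    = 0.100 * 450
    = 45 mm


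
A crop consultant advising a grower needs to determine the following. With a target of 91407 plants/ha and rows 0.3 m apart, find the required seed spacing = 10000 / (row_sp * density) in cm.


spacing = 10000 / (row_sp * density)
        = 10000 / (0.3 * 91407)
        = 10000 / 27422.10
        = 0.36467 m = 36.47 cm


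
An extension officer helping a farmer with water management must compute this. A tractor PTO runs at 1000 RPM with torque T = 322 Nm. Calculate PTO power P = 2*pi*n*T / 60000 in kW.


P = 2*pi*n*T / 60000
  = 2*pi * 1000 * 322 / 60000
  = 2023185.67 / 60000
  = 33.72 kW


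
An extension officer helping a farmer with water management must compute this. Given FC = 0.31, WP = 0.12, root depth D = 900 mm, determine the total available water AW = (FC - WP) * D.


AW = (FC - WP) * D
   = (0.31 - 0.12) * 900
   = 0.19 * 900
   = 171 mm


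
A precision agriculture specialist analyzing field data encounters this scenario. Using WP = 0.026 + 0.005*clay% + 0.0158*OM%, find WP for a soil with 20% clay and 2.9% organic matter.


WP = 0.026 + 0.005*20 + 0.0158*2.9
   = 0.026 + 0.1000 + 0.0458
   = 0.1718


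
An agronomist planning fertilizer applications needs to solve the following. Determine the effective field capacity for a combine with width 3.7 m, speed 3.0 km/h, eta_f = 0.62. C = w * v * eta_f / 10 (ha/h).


C = w * v * eta_f / 10
  = 3.7 * 3.0 * 0.62 / 10
  = 6.88 / 10
  = 0.69 ha/h


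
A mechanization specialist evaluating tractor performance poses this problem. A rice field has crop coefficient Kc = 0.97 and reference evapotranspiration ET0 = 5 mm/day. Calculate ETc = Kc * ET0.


ETc = Kc * ET0
    = 0.97 * 5
    = 4.85 mm/day


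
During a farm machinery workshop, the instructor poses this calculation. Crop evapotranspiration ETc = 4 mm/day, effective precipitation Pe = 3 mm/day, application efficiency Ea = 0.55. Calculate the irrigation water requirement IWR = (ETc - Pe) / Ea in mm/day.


IWR = (ETc - Pe) / Ea
    = (4 - 3) / 0.55
    = 1 / 0.55
    = 1.82 mm/day


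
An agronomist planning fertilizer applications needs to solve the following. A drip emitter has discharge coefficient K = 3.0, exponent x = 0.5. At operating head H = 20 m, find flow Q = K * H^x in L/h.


Q = K * H^x
  = 3.0 * 20^0.5
  = 3.0 * 4.4721
  = 13.42 L/h


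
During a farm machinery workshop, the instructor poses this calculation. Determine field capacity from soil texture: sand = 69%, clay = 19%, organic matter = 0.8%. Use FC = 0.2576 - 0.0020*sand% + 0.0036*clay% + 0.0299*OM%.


FC = 0.2576 - 0.0020*69 + 0.0036*19 + 0.0299*0.8
   = 0.2576 - 0.1380 + 0.0684 + 0.0239
   = 0.2119


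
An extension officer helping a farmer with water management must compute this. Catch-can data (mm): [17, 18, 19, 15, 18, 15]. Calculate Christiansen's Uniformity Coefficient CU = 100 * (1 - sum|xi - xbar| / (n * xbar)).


xbar = 102 / 6 = 17
sum|xi - xbar| = 8
CU = 100 * (1 - 8 / (6 * 17))
   = 100 * (1 - 0.0784)
   = 92.16%


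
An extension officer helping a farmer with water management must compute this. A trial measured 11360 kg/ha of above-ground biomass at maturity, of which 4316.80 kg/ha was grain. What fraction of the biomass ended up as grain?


HI = grain_yield / biomass
   = 4316.80 / 11360
   = 0.38


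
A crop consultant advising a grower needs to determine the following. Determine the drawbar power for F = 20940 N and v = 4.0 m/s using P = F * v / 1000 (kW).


P = F * v / 1000
  = 20940 * 4.0 / 1000
  = 83760 / 1000
  = 83.76 kW


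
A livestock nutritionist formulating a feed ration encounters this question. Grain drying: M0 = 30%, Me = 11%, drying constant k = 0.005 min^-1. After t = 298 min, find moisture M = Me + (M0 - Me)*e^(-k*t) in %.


M = Me + (M0 - Me) * e^(-k*t)
  = 11 + (30 - 11) * e^(-0.005*298)
  = 11 + 19 * e^(-1.490)
  = 11 + 19 * 0.22537
  = 11 + 4.2821
  = 15.28%


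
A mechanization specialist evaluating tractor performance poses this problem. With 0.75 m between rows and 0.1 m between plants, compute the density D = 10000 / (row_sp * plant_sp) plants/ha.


D = 10000 / (row_sp * plant_sp)
  = 10000 / (0.75 * 0.1)
  = 10000 / 0.0750
  = 133333.33 plants/ha


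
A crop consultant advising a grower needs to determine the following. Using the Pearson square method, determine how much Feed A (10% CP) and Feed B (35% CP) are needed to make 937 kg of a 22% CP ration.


parts_A = CP_b - target = 35 - 22 = 13
parts_B = target - CP_a = 22 - 10 = 12
total_parts = 13 + 12 = 25
Feed A = 937 * 13 / 25 = 487.24 kg
Feed B = 937 * 12 / 25 = 449.76 kg

487.24 kg


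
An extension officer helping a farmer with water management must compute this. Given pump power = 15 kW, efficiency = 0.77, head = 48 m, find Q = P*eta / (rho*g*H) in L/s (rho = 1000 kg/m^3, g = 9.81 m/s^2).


Q = (P * 1000 * eta) / (rho * g * H)
  = (15 * 1000 * 0.77) / (1000 * 9.81 * 48)
  = 11550 / 470880
  = 0.02453 m^3/s = 24.53 L/s


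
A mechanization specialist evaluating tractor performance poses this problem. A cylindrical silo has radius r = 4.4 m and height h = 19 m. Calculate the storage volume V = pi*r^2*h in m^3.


V = pi * r^2 * h
  = pi * 4.4^2 * 19
  = pi * 19.36 * 19
  = 1155.60 m^3


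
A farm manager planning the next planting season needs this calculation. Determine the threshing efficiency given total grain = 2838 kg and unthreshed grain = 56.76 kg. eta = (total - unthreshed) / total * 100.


eta = (total - unthreshed) / total * 100
    = (2838 - 56.76) / 2838 * 100
    = 2781.24 / 2838 * 100
    = 98%


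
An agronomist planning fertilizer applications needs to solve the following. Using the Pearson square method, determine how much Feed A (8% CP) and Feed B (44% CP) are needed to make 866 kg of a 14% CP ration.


parts_A = CP_b - target = 44 - 14 = 30
parts_B = target - CP_a = 14 - 8 = 6
total_parts = 30 + 6 = 36
Feed A = 866 * 30 / 36 = 721.67 kg
Feed B = 866 * 6 / 36 = 144.33 kg

721.67 kg


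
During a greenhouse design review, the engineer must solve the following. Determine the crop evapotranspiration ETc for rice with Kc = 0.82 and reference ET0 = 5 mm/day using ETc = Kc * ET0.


ETc = Kc * ET0
    = 0.82 * 5
    = 4.10 mm/day


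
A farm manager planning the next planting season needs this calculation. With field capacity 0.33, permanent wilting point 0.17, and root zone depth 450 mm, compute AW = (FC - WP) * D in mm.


AW = (FC - WP) * D
   = (0.33 - 0.17) * 450
   = 0.16 * 450
   = 72 mm


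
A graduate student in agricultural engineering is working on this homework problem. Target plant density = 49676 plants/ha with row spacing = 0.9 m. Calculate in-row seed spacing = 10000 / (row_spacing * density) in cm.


spacing = 10000 / (row_sp * density)
        = 10000 / (0.9 * 49676)
        = 10000 / 44708.40
        = 0.22367 m = 22.37 cm


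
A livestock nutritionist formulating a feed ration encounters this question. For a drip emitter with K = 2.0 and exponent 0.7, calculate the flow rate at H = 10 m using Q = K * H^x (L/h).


Q = K * H^x
  = 2.0 * 10^0.7
  = 2.0 * 5.0119
  = 10.02 L/h


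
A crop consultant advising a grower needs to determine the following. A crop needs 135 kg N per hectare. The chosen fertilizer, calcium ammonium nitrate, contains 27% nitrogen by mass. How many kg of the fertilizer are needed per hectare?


Rate = N_required / (N_content / 100)
     = 135 / (27 / 100)
     = 135 / 0.27
     = 500 kg/ha


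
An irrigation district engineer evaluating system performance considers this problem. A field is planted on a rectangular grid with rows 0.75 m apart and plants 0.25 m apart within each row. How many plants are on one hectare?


D = 10000 / (row_sp * plant_sp)
  = 10000 / (0.75 * 0.25)
  = 10000 / 0.1875
  = 53333.33 plants/ha


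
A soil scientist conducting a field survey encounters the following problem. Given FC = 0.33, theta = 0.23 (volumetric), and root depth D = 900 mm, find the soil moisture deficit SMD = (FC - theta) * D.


SMD = (FC - theta) * D
    = (0.33 - 0.23) * 900
    = 0.100 * 900
    = 90 mm


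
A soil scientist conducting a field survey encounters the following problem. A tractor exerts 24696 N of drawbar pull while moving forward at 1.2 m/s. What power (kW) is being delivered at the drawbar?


P = F * v / 1000
  = 24696 * 1.2 / 1000
  = 29635.20 / 1000
  = 29.64 kW


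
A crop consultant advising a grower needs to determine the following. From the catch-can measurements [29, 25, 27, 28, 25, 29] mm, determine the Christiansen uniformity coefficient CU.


xbar = 163 / 6 = 27.167
sum|xi - xbar| = 9
CU = 100 * (1 - 9 / (6 * 27.167))
   = 100 * (1 - 0.0552)
   = 94.48%


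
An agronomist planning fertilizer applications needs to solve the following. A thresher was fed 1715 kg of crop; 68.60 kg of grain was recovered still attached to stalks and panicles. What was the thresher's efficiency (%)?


eta = (total - unthreshed) / total * 100
    = (1715 - 68.60) / 1715 * 100
    = 1646.40 / 1715 * 100
    = 96%


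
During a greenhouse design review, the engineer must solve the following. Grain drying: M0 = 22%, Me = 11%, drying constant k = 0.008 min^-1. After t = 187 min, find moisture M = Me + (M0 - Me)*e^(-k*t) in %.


M = Me + (M0 - Me) * e^(-k*t)
  = 11 + (22 - 11) * e^(-0.008*187)
  = 11 + 11 * e^(-1.496)
  = 11 + 11 * 0.22402
  = 11 + 2.4643
  = 13.46%


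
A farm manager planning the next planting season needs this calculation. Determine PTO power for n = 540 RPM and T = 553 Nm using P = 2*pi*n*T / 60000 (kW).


P = 2*pi*n*T / 60000
  = 2*pi * 540 * 553 / 60000
  = 1876284.80 / 60000
  = 31.27 kW


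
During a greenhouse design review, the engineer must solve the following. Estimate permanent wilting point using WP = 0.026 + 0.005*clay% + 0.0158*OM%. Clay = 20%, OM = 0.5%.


WP = 0.026 + 0.005*20 + 0.0158*0.5
   = 0.026 + 0.1000 + 0.0079
   = 0.1339


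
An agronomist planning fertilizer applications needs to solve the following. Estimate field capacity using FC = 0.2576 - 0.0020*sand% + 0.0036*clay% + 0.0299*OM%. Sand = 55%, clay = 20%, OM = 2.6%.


FC = 0.2576 - 0.0020*55 + 0.0036*20 + 0.0299*2.6
   = 0.2576 - 0.1100 + 0.0720 + 0.0777
   = 0.2973


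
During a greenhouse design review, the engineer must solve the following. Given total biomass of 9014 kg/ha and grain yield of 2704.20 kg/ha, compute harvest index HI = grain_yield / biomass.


HI = grain_yield / biomass
   = 2704.20 / 9014
   = 0.30


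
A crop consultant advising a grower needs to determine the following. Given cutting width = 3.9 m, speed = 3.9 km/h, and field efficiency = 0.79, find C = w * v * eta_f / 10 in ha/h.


C = w * v * eta_f / 10
  = 3.9 * 3.9 * 0.79 / 10
  = 12.02 / 10
  = 1.20 ha/h


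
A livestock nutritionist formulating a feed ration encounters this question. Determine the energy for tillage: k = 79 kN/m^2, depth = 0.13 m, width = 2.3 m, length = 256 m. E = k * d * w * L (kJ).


E = k * d * w * L
  = 79 * 0.13 * 2.3 * 256
  = 6046.98 kJ


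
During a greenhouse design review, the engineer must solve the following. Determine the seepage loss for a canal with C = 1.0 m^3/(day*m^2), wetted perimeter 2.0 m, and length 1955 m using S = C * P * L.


S = C * P * L
  = 1.0 * 2.0 * 1955
  = 3910 m^3/day


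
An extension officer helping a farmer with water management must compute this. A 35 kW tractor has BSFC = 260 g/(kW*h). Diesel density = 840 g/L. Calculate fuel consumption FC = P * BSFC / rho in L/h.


FC = P * BSFC / rho_fuel
   = 35 * 260 / 840
   = 9100 / 840
   = 10.83 L/h


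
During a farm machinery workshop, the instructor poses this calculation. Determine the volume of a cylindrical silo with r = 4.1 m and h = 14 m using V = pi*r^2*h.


V = pi * r^2 * h
  = pi * 4.1^2 * 14
  = pi * 16.81 * 14
  = 739.34 m^3


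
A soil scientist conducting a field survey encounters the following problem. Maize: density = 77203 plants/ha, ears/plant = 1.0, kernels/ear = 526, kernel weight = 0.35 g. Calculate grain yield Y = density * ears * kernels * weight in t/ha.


Y = density * ears * kernels * kw
  = 77203 * 1.0 * 526 * 0.35 g/ha
  = 14213072.30 g/ha
  = 14213.07 kg/ha = 14.21 t/ha


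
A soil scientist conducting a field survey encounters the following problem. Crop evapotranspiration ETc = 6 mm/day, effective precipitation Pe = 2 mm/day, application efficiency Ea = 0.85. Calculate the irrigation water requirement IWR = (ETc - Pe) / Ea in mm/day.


IWR = (ETc - Pe) / Ea
    = (6 - 2) / 0.85
    = 4 / 0.85
    = 4.71 mm/day


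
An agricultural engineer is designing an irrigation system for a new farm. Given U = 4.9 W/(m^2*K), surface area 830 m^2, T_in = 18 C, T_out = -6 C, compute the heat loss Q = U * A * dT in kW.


dT = 18 - (-6) = 24 K
Q = U * A * dT
  = 4.9 * 830 * 24
  = 97608 W = 97.61 kW


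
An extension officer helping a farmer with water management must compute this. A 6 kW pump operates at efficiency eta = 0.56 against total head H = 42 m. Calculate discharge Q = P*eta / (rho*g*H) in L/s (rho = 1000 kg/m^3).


Q = (P * 1000 * eta) / (rho * g * H)
  = (6 * 1000 * 0.56) / (1000 * 9.81 * 42)
  = 3360 / 412020
  = 0.00815 m^3/s = 8.15 L/s


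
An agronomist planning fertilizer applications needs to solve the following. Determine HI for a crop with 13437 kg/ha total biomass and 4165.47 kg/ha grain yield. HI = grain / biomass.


HI = grain_yield / biomass
   = 4165.47 / 13437
   = 0.31


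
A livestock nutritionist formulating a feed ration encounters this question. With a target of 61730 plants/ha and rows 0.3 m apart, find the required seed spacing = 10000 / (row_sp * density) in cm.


spacing = 10000 / (row_sp * density)
        = 10000 / (0.3 * 61730)
        = 10000 / 18519
        = 0.53999 m = 54.00 cm


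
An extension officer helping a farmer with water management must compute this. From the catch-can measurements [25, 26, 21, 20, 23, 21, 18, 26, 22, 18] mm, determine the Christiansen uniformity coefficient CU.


xbar = 220 / 10 = 22
sum|xi - xbar| = 24
CU = 100 * (1 - 24 / (10 * 22))
   = 100 * (1 - 0.1091)
   = 89.09%


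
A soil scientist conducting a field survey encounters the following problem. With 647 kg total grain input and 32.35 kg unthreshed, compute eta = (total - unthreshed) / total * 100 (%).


eta = (total - unthreshed) / total * 100
    = (647 - 32.35) / 647 * 100
    = 614.65 / 647 * 100
    = 95%


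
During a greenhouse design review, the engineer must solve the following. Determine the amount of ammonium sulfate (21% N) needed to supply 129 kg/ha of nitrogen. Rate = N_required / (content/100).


Rate = N_required / (N_content / 100)
     = 129 / (21 / 100)
     = 129 / 0.21
     = 614.29 kg/ha


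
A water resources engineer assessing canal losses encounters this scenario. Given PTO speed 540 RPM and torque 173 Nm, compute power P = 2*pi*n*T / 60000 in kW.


P = 2*pi*n*T / 60000
  = 2*pi * 540 * 173 / 60000
  = 586975.17 / 60000
  = 9.78 kW


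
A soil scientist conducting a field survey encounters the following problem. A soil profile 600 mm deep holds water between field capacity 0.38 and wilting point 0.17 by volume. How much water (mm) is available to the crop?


AW = (FC - WP) * D
   = (0.38 - 0.17) * 600
   = 0.21 * 600
   = 126 mm


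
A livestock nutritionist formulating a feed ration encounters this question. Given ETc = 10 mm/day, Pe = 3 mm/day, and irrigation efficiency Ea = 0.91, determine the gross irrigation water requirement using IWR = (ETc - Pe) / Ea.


IWR = (ETc - Pe) / Ea
    = (10 - 3) / 0.91
    = 7 / 0.91
    = 7.69 mm/day


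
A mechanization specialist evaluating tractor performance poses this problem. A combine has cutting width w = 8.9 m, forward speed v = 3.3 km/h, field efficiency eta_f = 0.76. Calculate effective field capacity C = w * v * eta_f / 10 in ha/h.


C = w * v * eta_f / 10
  = 8.9 * 3.3 * 0.76 / 10
  = 22.32 / 10
  = 2.23 ha/h


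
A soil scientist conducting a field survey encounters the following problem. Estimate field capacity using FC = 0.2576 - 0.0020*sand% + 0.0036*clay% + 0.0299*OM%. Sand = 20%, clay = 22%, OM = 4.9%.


FC = 0.2576 - 0.0020*20 + 0.0036*22 + 0.0299*4.9
   = 0.2576 - 0.0400 + 0.0792 + 0.1465
   = 0.4433


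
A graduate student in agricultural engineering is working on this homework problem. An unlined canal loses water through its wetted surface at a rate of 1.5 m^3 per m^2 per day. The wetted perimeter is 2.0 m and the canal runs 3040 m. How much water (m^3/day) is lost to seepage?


S = C * P * L
  = 1.5 * 2.0 * 3040
  = 9120 m^3/day


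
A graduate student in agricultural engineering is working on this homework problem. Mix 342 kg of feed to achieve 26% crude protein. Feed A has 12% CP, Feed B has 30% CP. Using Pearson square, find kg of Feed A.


parts_A = CP_b - target = 30 - 26 = 4
parts_B = target - CP_a = 26 - 12 = 14
total_parts = 4 + 14 = 18
Feed A = 342 * 4 / 18 = 76 kg
Feed B = 342 * 14 / 18 = 266 kg

76 kg


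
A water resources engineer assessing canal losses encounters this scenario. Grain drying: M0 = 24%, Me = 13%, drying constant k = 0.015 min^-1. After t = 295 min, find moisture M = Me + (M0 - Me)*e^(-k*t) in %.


M = Me + (M0 - Me) * e^(-k*t)
  = 13 + (24 - 13) * e^(-0.015*295)
  = 13 + 11 * e^(-4.425)
  = 13 + 11 * 0.01197
  = 13 + 0.1317
  = 13.13%


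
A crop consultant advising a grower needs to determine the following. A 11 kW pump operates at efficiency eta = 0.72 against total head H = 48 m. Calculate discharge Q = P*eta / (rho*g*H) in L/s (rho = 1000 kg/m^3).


Q = (P * 1000 * eta) / (rho * g * H)
  = (11 * 1000 * 0.72) / (1000 * 9.81 * 48)
  = 7920 / 470880
  = 0.01682 m^3/s = 16.82 L/s


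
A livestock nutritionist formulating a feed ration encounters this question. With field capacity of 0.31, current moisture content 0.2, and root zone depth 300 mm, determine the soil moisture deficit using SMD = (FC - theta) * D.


SMD = (FC - theta) * D
    = (0.31 - 0.2) * 300
    = 0.110 * 300
    = 33 mm


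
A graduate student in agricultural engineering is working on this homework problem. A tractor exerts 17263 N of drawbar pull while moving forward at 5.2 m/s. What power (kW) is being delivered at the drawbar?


P = F * v / 1000
  = 17263 * 5.2 / 1000
  = 89767.60 / 1000
  = 89.77 kW


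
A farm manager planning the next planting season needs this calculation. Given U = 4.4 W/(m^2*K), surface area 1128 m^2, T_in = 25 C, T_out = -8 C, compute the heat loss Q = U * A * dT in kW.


dT = 25 - (-8) = 33 K
Q = U * A * dT
  = 4.4 * 1128 * 33
  = 163785.60 W = 163.79 kW


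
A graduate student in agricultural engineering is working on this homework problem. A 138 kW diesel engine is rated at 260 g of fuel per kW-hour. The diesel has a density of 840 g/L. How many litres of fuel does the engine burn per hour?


FC = P * BSFC / rho_fuel
   = 138 * 260 / 840
   = 35880 / 840
   = 42.71 L/h


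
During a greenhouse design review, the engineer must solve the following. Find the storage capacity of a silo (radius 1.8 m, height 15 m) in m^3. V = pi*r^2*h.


V = pi * r^2 * h
  = pi * 1.8^2 * 15
  = pi * 3.24 * 15
  = 152.68 m^3


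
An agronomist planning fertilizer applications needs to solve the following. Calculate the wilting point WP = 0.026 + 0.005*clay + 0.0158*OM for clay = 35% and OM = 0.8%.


WP = 0.026 + 0.005*35 + 0.0158*0.8
   = 0.026 + 0.1750 + 0.0126
   = 0.2136


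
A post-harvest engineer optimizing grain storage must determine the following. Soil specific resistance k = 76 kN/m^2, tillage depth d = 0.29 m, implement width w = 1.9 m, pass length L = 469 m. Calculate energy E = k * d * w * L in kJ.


E = k * d * w * L
  = 76 * 0.29 * 1.9 * 469
  = 19639.84 kJ


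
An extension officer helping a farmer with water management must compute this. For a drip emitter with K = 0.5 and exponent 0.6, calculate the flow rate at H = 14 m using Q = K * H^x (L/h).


Q = K * H^x
  = 0.5 * 14^0.6
  = 0.5 * 4.8717
  = 2.44 L/h


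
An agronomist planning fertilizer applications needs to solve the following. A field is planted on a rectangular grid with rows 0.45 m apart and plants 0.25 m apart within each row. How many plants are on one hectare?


D = 10000 / (row_sp * plant_sp)
  = 10000 / (0.45 * 0.25)
  = 10000 / 0.1125
  = 88888.89 plants/ha


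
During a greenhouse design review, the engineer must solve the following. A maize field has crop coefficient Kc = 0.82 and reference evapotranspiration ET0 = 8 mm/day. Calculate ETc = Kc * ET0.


ETc = Kc * ET0
    = 0.82 * 8
    = 6.56 mm/day


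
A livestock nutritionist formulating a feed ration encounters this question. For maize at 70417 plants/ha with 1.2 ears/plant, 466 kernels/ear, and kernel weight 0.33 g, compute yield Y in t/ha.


Y = density * ears * kernels * kw
  = 70417 * 1.2 * 466 * 0.33 g/ha
  = 12994471.51 g/ha
  = 12994.47 kg/ha = 12.99 t/ha


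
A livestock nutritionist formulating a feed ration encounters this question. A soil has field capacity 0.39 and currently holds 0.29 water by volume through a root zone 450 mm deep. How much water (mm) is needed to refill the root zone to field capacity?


SMD = (FC - theta) * D
    = (0.39 - 0.29) * 450
    = 0.100 * 450
    = 45 mm


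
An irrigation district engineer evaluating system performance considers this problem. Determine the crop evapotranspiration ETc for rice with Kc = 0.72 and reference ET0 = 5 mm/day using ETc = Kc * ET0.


ETc = Kc * ET0
    = 0.72 * 5
    = 3.60 mm/day


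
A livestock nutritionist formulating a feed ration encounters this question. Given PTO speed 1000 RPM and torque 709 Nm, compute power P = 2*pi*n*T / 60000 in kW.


P = 2*pi*n*T / 60000
  = 2*pi * 1000 * 709 / 60000
  = 4454778.38 / 60000
  = 74.25 kW


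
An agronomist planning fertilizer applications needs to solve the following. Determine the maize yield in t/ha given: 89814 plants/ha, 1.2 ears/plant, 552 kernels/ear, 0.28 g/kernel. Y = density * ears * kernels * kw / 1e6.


Y = density * ears * kernels * kw
  = 89814 * 1.2 * 552 * 0.28 g/ha
  = 16657982.21 g/ha
  = 16657.98 kg/ha = 16.66 t/ha


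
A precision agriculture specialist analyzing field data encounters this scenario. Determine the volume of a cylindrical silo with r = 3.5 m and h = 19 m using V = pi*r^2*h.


V = pi * r^2 * h
  = pi * 3.5^2 * 19
  = pi * 12.25 * 19
  = 731.21 m^3


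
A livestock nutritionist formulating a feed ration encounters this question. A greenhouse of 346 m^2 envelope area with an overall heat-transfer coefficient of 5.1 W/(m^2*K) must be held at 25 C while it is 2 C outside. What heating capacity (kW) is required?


dT = 25 - (2) = 23 K
Q = U * A * dT
  = 5.1 * 346 * 23
  = 40585.80 W = 40.59 kW


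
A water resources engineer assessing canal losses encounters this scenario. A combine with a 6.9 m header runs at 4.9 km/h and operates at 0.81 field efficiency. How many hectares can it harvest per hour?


C = w * v * eta_f / 10
  = 6.9 * 4.9 * 0.81 / 10
  = 27.39 / 10
  = 2.74 ha/h


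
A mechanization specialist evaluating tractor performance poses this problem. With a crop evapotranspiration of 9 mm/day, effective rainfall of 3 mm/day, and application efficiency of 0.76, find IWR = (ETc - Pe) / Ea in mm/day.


IWR = (ETc - Pe) / Ea
    = (9 - 3) / 0.76
    = 6 / 0.76
    = 7.89 mm/day


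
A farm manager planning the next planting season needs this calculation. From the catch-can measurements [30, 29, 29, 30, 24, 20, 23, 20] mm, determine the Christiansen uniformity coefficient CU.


xbar = 205 / 8 = 25.625
sum|xi - xbar| = 31
CU = 100 * (1 - 31 / (8 * 25.625))
   = 100 * (1 - 0.1512)
   = 84.88%


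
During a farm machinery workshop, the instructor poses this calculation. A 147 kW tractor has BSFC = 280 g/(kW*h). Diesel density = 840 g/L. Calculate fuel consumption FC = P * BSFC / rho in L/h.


FC = P * BSFC / rho_fuel
   = 147 * 280 / 840
   = 41160 / 840
   = 49 L/h


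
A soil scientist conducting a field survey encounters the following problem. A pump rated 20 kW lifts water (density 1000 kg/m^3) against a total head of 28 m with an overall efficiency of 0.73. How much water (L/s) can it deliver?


Q = (P * 1000 * eta) / (rho * g * H)
  = (20 * 1000 * 0.73) / (1000 * 9.81 * 28)
  = 14600 / 274680
  = 0.05315 m^3/s = 53.15 L/s


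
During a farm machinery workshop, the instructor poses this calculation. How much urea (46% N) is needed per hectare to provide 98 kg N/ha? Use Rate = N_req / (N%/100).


Rate = N_required / (N_content / 100)
     = 98 / (46 / 100)
     = 98 / 0.46
     = 213.04 kg/ha


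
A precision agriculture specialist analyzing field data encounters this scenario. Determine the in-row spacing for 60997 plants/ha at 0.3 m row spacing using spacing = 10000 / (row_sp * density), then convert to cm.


spacing = 10000 / (row_sp * density)
        = 10000 / (0.3 * 60997)
        = 10000 / 18299.10
        = 0.54647 m = 54.65 cm


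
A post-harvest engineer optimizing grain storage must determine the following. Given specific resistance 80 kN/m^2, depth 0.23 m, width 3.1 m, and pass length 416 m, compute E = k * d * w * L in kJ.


E = k * d * w * L
  = 80 * 0.23 * 3.1 * 416
  = 23728.64 kJ
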